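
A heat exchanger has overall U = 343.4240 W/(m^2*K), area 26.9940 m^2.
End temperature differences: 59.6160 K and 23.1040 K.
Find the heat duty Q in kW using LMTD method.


LMTD = 38.5181 K
Q = 343.4240 * 26.9940 * 38.5181 = 357077.6207 W = 357.0776 kW

357.0776 kW


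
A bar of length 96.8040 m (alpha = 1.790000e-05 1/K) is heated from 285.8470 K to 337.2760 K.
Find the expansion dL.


dT = 51.4290 K
dL = 1.790000e-05 * 96.8040 * 51.4290 = 0.089116 m
L_final = 96.893116 m

dL = 0.089116 m


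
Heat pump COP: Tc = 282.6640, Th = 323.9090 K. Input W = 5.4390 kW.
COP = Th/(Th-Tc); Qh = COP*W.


COP = 323.9090 / 41.2450 = 7.8533
Qh = 7.8533 * 5.4390 = 42.7141 kW

COP = 7.8533, Qh = 42.7141 kW


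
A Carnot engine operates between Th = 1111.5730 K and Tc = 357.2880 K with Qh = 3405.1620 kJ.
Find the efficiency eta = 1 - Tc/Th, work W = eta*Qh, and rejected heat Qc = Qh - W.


eta = 1 - 357.2880/1111.5730 = 0.6786
W = 0.6786 * 3405.1620 = 2310.6558 kJ
Qc = 3405.1620 - 2310.6558 = 1094.5062 kJ

eta = 67.8574%, W = 2310.6558 kJ, Qc = 1094.5062 kJ


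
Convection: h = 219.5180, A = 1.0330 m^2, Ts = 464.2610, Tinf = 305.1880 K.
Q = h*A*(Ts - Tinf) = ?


dT = 159.0730 K
Q = 219.5180 * 1.0330 * 159.0730 = 36071.7266 W

36071.7266 W


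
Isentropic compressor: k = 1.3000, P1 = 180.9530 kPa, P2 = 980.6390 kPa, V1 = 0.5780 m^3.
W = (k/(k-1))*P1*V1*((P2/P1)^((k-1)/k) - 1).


(k-1)/k = 0.2308
(P2/P1)^exp = 1.4770
W = 4.3333 * 180.9530 * 0.5780 * (1.4770 - 1) = 216.1755 kJ

216.1755 kJ


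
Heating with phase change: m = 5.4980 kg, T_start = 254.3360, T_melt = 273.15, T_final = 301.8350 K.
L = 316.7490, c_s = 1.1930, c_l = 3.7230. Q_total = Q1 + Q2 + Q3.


Q1 (sensible, solid) = 5.4980 * 1.1930 * 18.8140 = 123.4032 kJ
Q2 (latent) = 5.4980 * 316.7490 = 1741.4860 kJ
Q3 (sensible, liquid) = 5.4980 * 3.7230 * 28.6850 = 587.1548 kJ
Q_total = 2452.0440 kJ

2452.0440 kJ


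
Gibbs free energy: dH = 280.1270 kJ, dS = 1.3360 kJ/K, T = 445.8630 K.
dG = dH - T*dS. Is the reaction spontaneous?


T*dS = 445.8630 * 1.3360 = 595.6730 kJ
dG = 280.1270 - 595.6730 = -315.5460 kJ (spontaneous)

dG = -315.5460 kJ, spontaneous


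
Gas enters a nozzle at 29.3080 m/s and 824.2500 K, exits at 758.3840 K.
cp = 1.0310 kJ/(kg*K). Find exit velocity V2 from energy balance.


dT = 65.8660 K
2*cp*1000*dT = 135815.6920
V1^2 = 858.9589
V2 = sqrt(136674.6509) = 369.6953 m/s

369.6953 m/s


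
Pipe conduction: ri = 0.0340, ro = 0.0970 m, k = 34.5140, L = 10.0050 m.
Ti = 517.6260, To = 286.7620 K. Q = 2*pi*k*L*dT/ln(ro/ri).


dT = 230.8640 K
ln(ro/ri) = 1.0484
Q = 2*pi*34.5140*10.0050*230.8640 / 1.0484 = 477795.4224 W

477795.4224 W


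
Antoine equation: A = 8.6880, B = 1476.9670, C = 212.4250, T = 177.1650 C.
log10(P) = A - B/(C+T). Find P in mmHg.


C+T = 389.5900
B/(C+T) = 3.7911
log10(P) = 8.6880 - 3.7911 = 4.8969
P = 10^4.8969 = 78871.4152 mmHg

78871.4152 mmHg


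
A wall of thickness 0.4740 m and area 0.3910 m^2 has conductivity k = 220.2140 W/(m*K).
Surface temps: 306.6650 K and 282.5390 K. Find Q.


dT = 24.1260 K
Q = 220.2140 * 0.3910 * 24.1260 / 0.4740 = 4382.5680 W

4382.5680 W


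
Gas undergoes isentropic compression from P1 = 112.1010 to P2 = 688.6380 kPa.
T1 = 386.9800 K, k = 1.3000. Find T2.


(k-1)/k = 0.2308
(P2/P1)^exp = 1.5203
T2 = 386.9800 * 1.5203 = 588.3323 K

588.3323 K


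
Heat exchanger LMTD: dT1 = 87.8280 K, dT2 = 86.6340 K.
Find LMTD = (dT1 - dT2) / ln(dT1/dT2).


dT1/dT2 = 1.0138
ln(dT1/dT2) = 0.0137
LMTD = 1.1940 / 0.0137 = 87.2296 K

87.2296 K


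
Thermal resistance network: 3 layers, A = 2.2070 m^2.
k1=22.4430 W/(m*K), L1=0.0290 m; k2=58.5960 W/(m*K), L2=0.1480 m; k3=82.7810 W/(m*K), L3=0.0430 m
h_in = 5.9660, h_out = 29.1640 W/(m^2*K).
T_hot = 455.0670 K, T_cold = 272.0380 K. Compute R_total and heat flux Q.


R_conv_in = 1/(5.9660*2.2070) = 0.0759
R_1 = 0.0290/(22.4430*2.2070) = 0.0006
R_2 = 0.1480/(58.5960*2.2070) = 0.0011
R_3 = 0.0430/(82.7810*2.2070) = 0.0002
R_conv_out = 1/(29.1640*2.2070) = 0.0155
R_total = 0.0934 K/W
Q = 183.0290 / 0.0934 = 1958.5904 W

R_total = 0.0934 K/W, Q = 1958.5904 W


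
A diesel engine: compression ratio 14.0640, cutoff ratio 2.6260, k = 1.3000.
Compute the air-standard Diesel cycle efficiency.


r^(k-1) = 2.2102
rc^k = 3.5082
eta = 0.4631 = 46.3136%

46.3136%


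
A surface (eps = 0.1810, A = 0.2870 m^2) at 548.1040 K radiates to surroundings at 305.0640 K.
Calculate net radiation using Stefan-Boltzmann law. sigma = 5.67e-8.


T^4 = 9.0251e+10
Tsurr^4 = 8.6609e+09
Q = 0.1810 * 5.67e-8 * 0.2870 * 8.1590e+10 = 240.3149 W

240.3149 W


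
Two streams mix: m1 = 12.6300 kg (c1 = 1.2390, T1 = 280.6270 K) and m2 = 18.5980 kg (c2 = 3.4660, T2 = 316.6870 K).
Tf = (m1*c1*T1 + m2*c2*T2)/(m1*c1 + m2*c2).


num = 24805.2668
den = 80.1092
Tf = 309.6430 K

309.6430 K


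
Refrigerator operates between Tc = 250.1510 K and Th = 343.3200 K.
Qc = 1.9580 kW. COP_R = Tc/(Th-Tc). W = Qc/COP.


COP = 250.1510 / 93.1690 = 2.6849
W = 1.9580 / 2.6849 = 0.7293 kW

COP = 2.6849, W = 0.7293 kW


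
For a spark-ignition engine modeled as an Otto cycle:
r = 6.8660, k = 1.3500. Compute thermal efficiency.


r^(k-1) = 1.9627
eta = 1 - 1/1.9627 = 0.4905 = 49.0489%

49.0489%


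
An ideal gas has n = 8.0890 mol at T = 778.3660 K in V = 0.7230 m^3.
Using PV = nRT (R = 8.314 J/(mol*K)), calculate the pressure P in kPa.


P = nRT/V = 8.0890 * 8.314 * 778.3660 / 0.7230
= 52346.6282 / 0.7230 = 72401.9754 Pa = 72.4020 kPa

72.4020 kPa


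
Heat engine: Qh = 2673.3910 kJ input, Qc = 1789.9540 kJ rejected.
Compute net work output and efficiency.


W = 2673.3910 - 1789.9540 = 883.4370 kJ
eta = 883.4370 / 2673.3910 = 0.3305 = 33.0456%

W = 883.4370 kJ, eta = 33.0456%


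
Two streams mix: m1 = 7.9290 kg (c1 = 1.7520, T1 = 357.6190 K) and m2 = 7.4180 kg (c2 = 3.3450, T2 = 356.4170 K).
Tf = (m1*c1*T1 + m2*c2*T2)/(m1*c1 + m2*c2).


num = 13811.7528
den = 38.7048
Tf = 356.8484 K

356.8484 K


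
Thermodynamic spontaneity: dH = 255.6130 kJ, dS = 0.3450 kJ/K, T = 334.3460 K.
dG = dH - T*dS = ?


T*dS = 334.3460 * 0.3450 = 115.3494 kJ
dG = 255.6130 - 115.3494 = 140.2636 kJ (non-spontaneous)

dG = 140.2636 kJ, non-spontaneous


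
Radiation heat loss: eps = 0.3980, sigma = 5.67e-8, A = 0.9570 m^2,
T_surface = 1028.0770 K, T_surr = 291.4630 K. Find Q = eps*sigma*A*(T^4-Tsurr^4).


T^4 = 1.1171e+12
Tsurr^4 = 7.2166e+09
Q = 0.3980 * 5.67e-8 * 0.9570 * 1.1099e+12 = 23969.8881 W

23969.8881 W


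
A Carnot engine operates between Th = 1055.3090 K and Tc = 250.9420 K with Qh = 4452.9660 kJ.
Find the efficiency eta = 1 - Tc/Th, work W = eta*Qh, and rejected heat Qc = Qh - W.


eta = 1 - 250.9420/1055.3090 = 0.7622
W = 0.7622 * 4452.9660 = 3394.0949 kJ
Qc = 4452.9660 - 3394.0949 = 1058.8711 kJ

eta = 76.2210%, W = 3394.0949 kJ, Qc = 1058.8711 kJ


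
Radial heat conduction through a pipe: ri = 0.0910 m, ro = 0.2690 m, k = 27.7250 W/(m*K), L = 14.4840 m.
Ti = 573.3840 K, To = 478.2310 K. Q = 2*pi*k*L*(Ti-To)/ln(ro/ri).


dT = 95.1530 K
ln(ro/ri) = 1.0839
Q = 2*pi*27.7250*14.4840*95.1530 / 1.0839 = 221509.5691 W

221509.5691 W


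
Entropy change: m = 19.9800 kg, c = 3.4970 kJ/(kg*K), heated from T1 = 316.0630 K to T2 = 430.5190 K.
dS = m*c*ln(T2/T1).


T2/T1 = 1.3621
ln(T2/T1) = 0.3090
dS = 19.9800 * 3.4970 * 0.3090 = 21.5933 kJ/K

21.5933 kJ/K


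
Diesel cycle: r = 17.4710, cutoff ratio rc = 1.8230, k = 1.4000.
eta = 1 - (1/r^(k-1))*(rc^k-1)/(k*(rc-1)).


r^(k-1) = 3.1400
rc^k = 2.3179
eta = 0.6357 = 63.5717%

63.5717%


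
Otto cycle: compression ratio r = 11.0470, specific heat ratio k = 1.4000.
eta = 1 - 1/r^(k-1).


r^(k-1) = 2.6140
eta = 1 - 1/2.6140 = 0.6174 = 61.7438%

61.7438%


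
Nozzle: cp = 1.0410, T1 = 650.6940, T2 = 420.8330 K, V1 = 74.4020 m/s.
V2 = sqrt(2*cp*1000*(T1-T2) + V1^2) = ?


dT = 229.8610 K
2*cp*1000*dT = 478570.6020
V1^2 = 5535.6576
V2 = sqrt(484106.2596) = 695.7774 m/s

695.7774 m/s


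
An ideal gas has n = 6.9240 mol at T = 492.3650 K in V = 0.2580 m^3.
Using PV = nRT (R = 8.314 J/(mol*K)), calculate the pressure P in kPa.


P = nRT/V = 6.9240 * 8.314 * 492.3650 / 0.2580
= 28343.5506 / 0.2580 = 109858.7231 Pa = 109.8587 kPa

109.8587 kPa


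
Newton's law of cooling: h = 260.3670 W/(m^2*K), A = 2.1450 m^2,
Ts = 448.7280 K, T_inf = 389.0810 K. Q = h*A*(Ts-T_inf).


dT = 59.6470 K
Q = 260.3670 * 2.1450 * 59.6470 = 33312.0869 W

33312.0869 W


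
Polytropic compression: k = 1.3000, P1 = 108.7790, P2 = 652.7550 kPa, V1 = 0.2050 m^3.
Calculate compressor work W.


(k-1)/k = 0.2308
(P2/P1)^exp = 1.5121
W = 4.3333 * 108.7790 * 0.2050 * (1.5121 - 1) = 49.4870 kJ

49.4870 kJ


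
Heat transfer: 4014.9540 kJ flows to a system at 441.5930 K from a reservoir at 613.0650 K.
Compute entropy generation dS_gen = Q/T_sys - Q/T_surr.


dS_sys = 4014.9540/441.5930 = 9.0920 kJ/K
dS_surr = -4014.9540/613.0650 = -6.5490 kJ/K
dS_gen = 9.0920 - 6.5490 = 2.5430 kJ/K (irreversible)

dS_gen = 2.5430 kJ/K, irreversible


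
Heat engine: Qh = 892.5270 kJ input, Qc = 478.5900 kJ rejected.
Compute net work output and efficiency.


W = 892.5270 - 478.5900 = 413.9370 kJ
eta = 413.9370 / 892.5270 = 0.4638 = 46.3781%

W = 413.9370 kJ, eta = 46.3781%


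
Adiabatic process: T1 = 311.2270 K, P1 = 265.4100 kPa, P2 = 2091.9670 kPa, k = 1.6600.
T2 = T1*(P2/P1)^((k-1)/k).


(k-1)/k = 0.3976
(P2/P1)^exp = 2.2725
T2 = 311.2270 * 2.2725 = 707.2480 K

707.2480 K


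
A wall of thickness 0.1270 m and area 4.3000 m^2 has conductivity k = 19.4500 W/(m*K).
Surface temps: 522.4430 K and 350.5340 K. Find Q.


dT = 171.9090 K
Q = 19.4500 * 4.3000 * 171.9090 / 0.1270 = 113209.5214 W

113209.5214 W


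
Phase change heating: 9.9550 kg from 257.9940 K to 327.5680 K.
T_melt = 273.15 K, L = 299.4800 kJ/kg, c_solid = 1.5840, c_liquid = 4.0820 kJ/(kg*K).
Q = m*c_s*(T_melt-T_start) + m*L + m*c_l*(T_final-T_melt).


Q1 (sensible, solid) = 9.9550 * 1.5840 * 15.1560 = 238.9907 kJ
Q2 (latent) = 9.9550 * 299.4800 = 2981.3234 kJ
Q3 (sensible, liquid) = 9.9550 * 4.0820 * 54.4180 = 2211.3467 kJ
Q_total = 5431.6608 kJ

5431.6608 kJ


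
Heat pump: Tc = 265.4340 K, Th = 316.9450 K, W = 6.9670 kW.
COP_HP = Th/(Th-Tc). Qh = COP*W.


COP = 316.9450 / 51.5110 = 6.1530
Qh = 6.1530 * 6.9670 = 42.8677 kW

COP = 6.1530, Qh = 42.8677 kW


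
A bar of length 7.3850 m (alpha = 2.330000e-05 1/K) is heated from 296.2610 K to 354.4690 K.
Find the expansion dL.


dT = 58.2080 K
dL = 2.330000e-05 * 7.3850 * 58.2080 = 0.010016 m
L_final = 7.395016 m

dL = 0.010016 m


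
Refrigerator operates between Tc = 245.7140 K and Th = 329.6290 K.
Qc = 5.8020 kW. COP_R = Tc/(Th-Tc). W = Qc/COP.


COP = 245.7140 / 83.9150 = 2.9281
W = 5.8020 / 2.9281 = 1.9815 kW

COP = 2.9281, W = 1.9815 kW


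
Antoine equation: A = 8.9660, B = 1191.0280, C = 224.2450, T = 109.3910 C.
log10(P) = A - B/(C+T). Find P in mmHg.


C+T = 333.6360
B/(C+T) = 3.5698
log10(P) = 8.9660 - 3.5698 = 5.3962
P = 10^5.3962 = 248975.9608 mmHg

248975.9608 mmHg


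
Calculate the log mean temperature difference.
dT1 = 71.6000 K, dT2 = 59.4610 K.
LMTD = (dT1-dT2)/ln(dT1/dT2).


dT1/dT2 = 1.2042
ln(dT1/dT2) = 0.1858
LMTD = 12.1390 / 0.1858 = 65.3427 K

65.3427 K


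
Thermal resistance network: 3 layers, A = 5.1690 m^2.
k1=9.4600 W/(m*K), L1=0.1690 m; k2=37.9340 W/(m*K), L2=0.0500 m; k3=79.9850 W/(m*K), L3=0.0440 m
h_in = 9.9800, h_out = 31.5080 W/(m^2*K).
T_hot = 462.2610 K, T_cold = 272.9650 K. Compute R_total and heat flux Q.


R_conv_in = 1/(9.9800*5.1690) = 0.0194
R_1 = 0.1690/(9.4600*5.1690) = 0.0035
R_2 = 0.0500/(37.9340*5.1690) = 0.0003
R_3 = 0.0440/(79.9850*5.1690) = 0.0001
R_conv_out = 1/(31.5080*5.1690) = 0.0061
R_total = 0.0293 K/W
Q = 189.2960 / 0.0293 = 6451.2625 W

R_total = 0.0293 K/W, Q = 6451.2625 W


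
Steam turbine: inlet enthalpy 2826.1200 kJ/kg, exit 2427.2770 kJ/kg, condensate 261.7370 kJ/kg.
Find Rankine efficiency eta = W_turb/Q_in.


W = 398.8430 kJ/kg
Q_in = 2564.3830 kJ/kg
eta = 0.1555 = 15.5532%

eta = 15.5532%


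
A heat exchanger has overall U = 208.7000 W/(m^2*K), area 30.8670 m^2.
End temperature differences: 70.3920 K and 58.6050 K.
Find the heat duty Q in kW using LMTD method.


LMTD = 64.3186 K
Q = 208.7000 * 30.8670 * 64.3186 = 414336.7095 W = 414.3367 kW

414.3367 kW


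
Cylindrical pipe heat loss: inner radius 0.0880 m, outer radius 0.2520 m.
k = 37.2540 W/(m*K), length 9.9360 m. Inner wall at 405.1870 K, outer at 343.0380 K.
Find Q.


dT = 62.1490 K
ln(ro/ri) = 1.0521
Q = 2*pi*37.2540*9.9360*62.1490 / 1.0521 = 137386.6948 W

137386.6948 W


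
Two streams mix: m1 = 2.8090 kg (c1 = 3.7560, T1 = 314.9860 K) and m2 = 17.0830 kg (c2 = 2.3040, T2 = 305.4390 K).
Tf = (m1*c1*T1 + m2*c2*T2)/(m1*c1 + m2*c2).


num = 15345.1370
den = 49.9098
Tf = 307.4572 K

307.4572 K


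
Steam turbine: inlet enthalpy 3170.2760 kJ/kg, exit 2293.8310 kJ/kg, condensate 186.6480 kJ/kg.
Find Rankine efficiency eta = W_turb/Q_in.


W = 876.4450 kJ/kg
Q_in = 2983.6280 kJ/kg
eta = 0.2938 = 29.3751%

eta = 29.3751%


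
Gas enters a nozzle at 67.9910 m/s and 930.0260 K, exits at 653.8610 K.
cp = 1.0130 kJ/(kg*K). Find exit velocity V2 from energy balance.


dT = 276.1650 K
2*cp*1000*dT = 559510.2900
V1^2 = 4622.7761
V2 = sqrt(564133.0661) = 751.0879 m/s

751.0879 m/s


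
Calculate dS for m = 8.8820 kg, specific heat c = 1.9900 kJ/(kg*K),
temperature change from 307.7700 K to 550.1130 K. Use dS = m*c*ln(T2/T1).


T2/T1 = 1.7874
ln(T2/T1) = 0.5808
dS = 8.8820 * 1.9900 * 0.5808 = 10.2652 kJ/K

10.2652 kJ/K


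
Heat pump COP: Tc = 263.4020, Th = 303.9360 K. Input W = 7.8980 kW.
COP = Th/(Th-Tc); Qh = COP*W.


COP = 303.9360 / 40.5340 = 7.4983
Qh = 7.4983 * 7.8980 = 59.2216 kW

COP = 7.4983, Qh = 59.2216 kW


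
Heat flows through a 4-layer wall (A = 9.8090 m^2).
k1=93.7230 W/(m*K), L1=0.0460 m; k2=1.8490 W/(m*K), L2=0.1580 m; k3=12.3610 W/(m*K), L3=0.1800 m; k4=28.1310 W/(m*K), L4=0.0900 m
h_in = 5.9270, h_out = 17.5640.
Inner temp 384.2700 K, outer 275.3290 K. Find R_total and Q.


R_conv_in = 1/(5.9270*9.8090) = 0.0172
R_1 = 0.0460/(93.7230*9.8090) = 5.0036e-05
R_2 = 0.1580/(1.8490*9.8090) = 0.0087
R_3 = 0.1800/(12.3610*9.8090) = 0.0015
R_4 = 0.0900/(28.1310*9.8090) = 0.0003
R_conv_out = 1/(17.5640*9.8090) = 0.0058
R_total = 0.0336 K/W
Q = 108.9410 / 0.0336 = 3244.5036 W

R_total = 0.0336 K/W, Q = 3244.5036 W


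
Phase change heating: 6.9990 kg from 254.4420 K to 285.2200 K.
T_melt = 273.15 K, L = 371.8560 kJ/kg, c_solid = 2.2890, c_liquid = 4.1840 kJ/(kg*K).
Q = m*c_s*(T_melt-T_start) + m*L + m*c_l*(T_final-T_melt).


Q1 (sensible, solid) = 6.9990 * 2.2890 * 18.7080 = 299.7155 kJ
Q2 (latent) = 6.9990 * 371.8560 = 2602.6201 kJ
Q3 (sensible, liquid) = 6.9990 * 4.1840 * 12.0700 = 353.4557 kJ
Q_total = 3255.7913 kJ

3255.7913 kJ


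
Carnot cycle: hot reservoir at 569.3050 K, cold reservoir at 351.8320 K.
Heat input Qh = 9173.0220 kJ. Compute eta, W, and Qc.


eta = 1 - 351.8320/569.3050 = 0.3820
W = 0.3820 * 9173.0220 = 3504.0701 kJ
Qc = 9173.0220 - 3504.0701 = 5668.9519 kJ

eta = 38.1997%, W = 3504.0701 kJ, Qc = 5668.9519 kJ


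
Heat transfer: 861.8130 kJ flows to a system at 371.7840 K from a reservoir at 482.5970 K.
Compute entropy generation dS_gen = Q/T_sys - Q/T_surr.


dS_sys = 861.8130/371.7840 = 2.3180 kJ/K
dS_surr = -861.8130/482.5970 = -1.7858 kJ/K
dS_gen = 2.3180 - 1.7858 = 0.5323 kJ/K (irreversible)

dS_gen = 0.5323 kJ/K, irreversible


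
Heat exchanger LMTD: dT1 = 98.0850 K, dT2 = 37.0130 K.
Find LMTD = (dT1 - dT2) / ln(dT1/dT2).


dT1/dT2 = 2.6500
ln(dT1/dT2) = 0.9746
LMTD = 61.0720 / 0.9746 = 62.6659 K

62.6659 K


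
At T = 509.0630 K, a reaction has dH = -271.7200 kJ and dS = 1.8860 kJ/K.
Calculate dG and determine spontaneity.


T*dS = 509.0630 * 1.8860 = 960.0928 kJ
dG = -271.7200 - 960.0928 = -1231.8128 kJ (spontaneous)

dG = -1231.8128 kJ, spontaneous


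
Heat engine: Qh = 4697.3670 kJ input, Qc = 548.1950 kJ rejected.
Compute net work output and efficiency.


W = 4697.3670 - 548.1950 = 4149.1720 kJ
eta = 4149.1720 / 4697.3670 = 0.8833 = 88.3297%

W = 4149.1720 kJ, eta = 88.3297%


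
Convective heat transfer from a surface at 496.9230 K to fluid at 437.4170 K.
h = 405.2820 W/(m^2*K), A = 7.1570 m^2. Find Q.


dT = 59.5060 K
Q = 405.2820 * 7.1570 * 59.5060 = 172603.2984 W

172603.2984 W


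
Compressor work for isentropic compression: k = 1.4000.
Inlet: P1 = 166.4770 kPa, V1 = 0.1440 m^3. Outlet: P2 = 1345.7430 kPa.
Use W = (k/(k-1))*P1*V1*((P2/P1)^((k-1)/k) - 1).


(k-1)/k = 0.2857
(P2/P1)^exp = 1.8168
W = 3.5000 * 166.4770 * 0.1440 * (1.8168 - 1) = 68.5364 kJ

68.5364 kJ


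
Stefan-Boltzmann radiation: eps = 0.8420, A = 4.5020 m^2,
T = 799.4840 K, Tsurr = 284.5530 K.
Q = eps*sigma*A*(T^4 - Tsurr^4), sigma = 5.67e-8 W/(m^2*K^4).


T^4 = 4.0854e+11
Tsurr^4 = 6.5562e+09
Q = 0.8420 * 5.67e-8 * 4.5020 * 4.0199e+11 = 86400.0075 W

86400.0075 W


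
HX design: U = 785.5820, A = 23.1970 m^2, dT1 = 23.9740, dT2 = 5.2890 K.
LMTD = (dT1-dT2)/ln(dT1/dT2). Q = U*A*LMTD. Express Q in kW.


LMTD = 12.3632 K
Q = 785.5820 * 23.1970 * 12.3632 = 225296.3032 W = 225.2963 kW

225.2963 kW


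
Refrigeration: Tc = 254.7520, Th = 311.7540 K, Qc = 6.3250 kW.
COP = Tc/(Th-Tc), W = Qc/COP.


COP = 254.7520 / 57.0020 = 4.4692
W = 6.3250 / 4.4692 = 1.4152 kW

COP = 4.4692, W = 1.4152 kW


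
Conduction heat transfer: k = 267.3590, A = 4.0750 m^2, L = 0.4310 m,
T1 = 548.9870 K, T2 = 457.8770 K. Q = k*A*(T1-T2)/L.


dT = 91.1100 K
Q = 267.3590 * 4.0750 * 91.1100 / 0.4310 = 230309.1528 W

230309.1528 W


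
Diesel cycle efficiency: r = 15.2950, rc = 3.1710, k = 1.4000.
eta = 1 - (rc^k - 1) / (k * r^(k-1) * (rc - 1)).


r^(k-1) = 2.9773
rc^k = 5.0312
eta = 0.5545 = 55.4518%

55.4518%


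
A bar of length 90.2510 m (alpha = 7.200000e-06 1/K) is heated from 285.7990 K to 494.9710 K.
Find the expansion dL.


dT = 209.1720 K
dL = 7.200000e-06 * 90.2510 * 209.1720 = 0.135921 m
L_final = 90.386921 m

dL = 0.135921 m


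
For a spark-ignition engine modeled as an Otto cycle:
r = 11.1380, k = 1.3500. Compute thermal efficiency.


r^(k-1) = 2.3248
eta = 1 - 1/2.3248 = 0.5699 = 56.9852%

56.9852%


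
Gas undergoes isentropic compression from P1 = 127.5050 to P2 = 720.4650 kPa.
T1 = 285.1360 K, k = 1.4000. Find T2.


(k-1)/k = 0.2857
(P2/P1)^exp = 1.6401
T2 = 285.1360 * 1.6401 = 467.6637 K

467.6637 K


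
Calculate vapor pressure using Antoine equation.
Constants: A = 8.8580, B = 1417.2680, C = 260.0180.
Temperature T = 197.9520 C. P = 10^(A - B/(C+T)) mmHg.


C+T = 457.9700
B/(C+T) = 3.0947
log10(P) = 8.8580 - 3.0947 = 5.7633
P = 10^5.7633 = 579863.3715 mmHg

579863.3715 mmHg


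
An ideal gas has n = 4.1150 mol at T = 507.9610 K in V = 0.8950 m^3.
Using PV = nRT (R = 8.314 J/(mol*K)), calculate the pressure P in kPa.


P = nRT/V = 4.1150 * 8.314 * 507.9610 / 0.8950
= 17378.4176 / 0.8950 = 19417.2264 Pa = 19.4172 kPa

19.4172 kPa


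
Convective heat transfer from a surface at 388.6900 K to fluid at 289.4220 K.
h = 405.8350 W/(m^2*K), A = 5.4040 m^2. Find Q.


dT = 99.2680 K
Q = 405.8350 * 5.4040 * 99.2680 = 217707.8611 W

217707.8611 W


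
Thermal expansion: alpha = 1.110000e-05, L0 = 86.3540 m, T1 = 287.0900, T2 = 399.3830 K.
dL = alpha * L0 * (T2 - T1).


dT = 112.2930 K
dL = 1.110000e-05 * 86.3540 * 112.2930 = 0.107636 m
L_final = 86.461636 m

dL = 0.107636 m


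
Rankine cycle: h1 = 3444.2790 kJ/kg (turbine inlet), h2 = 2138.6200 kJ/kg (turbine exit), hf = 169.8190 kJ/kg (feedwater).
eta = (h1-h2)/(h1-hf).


W = 1305.6590 kJ/kg
Q_in = 3274.4600 kJ/kg
eta = 0.3987 = 39.8740%

eta = 39.8740%


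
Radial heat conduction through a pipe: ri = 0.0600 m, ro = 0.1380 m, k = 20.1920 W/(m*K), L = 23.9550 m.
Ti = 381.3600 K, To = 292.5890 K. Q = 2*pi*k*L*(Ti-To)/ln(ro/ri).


dT = 88.7710 K
ln(ro/ri) = 0.8329
Q = 2*pi*20.1920*23.9550*88.7710 / 0.8329 = 323913.3699 W

323913.3699 W


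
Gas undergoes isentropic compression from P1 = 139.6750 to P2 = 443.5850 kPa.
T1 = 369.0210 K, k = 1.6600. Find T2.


(k-1)/k = 0.3976
(P2/P1)^exp = 1.5832
T2 = 369.0210 * 1.5832 = 584.2316 K

584.2316 K


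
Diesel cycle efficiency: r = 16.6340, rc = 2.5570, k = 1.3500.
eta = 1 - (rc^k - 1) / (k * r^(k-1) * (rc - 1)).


r^(k-1) = 2.6752
rc^k = 3.5517
eta = 0.5462 = 54.6206%

54.6206%


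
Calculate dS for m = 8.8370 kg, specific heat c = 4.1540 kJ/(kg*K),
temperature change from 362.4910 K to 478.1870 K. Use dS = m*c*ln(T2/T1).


T2/T1 = 1.3192
ln(T2/T1) = 0.2770
dS = 8.8370 * 4.1540 * 0.2770 = 10.1684 kJ/K

10.1684 kJ/K


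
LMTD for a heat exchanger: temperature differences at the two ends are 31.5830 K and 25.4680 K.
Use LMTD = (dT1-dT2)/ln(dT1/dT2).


dT1/dT2 = 1.2401
ln(dT1/dT2) = 0.2152
LMTD = 6.1150 / 0.2152 = 28.4159 K

28.4159 K


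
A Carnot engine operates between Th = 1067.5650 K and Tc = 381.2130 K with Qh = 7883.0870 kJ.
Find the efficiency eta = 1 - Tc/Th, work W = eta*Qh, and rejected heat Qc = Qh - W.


eta = 1 - 381.2130/1067.5650 = 0.6429
W = 0.6429 * 7883.0870 = 5068.1434 kJ
Qc = 7883.0870 - 5068.1434 = 2814.9436 kJ

eta = 64.2914%, W = 5068.1434 kJ, Qc = 2814.9436 kJ


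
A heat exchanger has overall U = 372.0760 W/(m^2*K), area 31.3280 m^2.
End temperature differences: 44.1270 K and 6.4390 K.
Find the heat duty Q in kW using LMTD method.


LMTD = 19.5812 K
Q = 372.0760 * 31.3280 * 19.5812 = 228246.7963 W = 228.2468 kW

228.2468 kW


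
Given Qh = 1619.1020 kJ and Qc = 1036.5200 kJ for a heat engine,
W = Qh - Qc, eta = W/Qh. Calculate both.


W = 1619.1020 - 1036.5200 = 582.5820 kJ
eta = 582.5820 / 1619.1020 = 0.3598 = 35.9818%

W = 582.5820 kJ, eta = 35.9818%


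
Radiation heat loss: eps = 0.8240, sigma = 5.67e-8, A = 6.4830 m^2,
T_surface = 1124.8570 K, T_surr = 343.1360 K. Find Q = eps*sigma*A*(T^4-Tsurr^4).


T^4 = 1.6010e+12
Tsurr^4 = 1.3863e+10
Q = 0.8240 * 5.67e-8 * 6.4830 * 1.5871e+12 = 480727.0393 W

480727.0393 W


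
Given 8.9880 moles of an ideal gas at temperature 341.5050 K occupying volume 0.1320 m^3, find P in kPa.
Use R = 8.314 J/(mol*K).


P = nRT/V = 8.9880 * 8.314 * 341.5050 / 0.1320
= 25519.3819 / 0.1320 = 193328.6504 Pa = 193.3287 kPa

193.3287 kPa


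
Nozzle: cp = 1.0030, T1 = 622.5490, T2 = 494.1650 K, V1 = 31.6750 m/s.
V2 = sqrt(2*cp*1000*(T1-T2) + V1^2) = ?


dT = 128.3840 K
2*cp*1000*dT = 257538.3040
V1^2 = 1003.3056
V2 = sqrt(258541.6096) = 508.4699 m/s

508.4699 m/s


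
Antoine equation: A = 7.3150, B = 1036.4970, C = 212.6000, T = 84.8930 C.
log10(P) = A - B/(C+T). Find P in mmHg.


C+T = 297.4930
B/(C+T) = 3.4841
log10(P) = 7.3150 - 3.4841 = 3.8309
P = 10^3.8309 = 6774.7690 mmHg

6774.7690 mmHg


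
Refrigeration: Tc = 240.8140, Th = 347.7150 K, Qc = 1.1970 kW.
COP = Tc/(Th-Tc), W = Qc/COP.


COP = 240.8140 / 106.9010 = 2.2527
W = 1.1970 / 2.2527 = 0.5314 kW

COP = 2.2527, W = 0.5314 kW


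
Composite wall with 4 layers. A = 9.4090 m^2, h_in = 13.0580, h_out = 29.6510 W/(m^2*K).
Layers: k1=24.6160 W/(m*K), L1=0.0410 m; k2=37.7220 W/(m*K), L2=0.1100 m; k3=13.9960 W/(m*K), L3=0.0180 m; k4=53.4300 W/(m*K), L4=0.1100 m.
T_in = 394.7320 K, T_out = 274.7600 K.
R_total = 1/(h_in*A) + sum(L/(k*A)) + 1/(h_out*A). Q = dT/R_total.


R_conv_in = 1/(13.0580*9.4090) = 0.0081
R_1 = 0.0410/(24.6160*9.4090) = 0.0002
R_2 = 0.1100/(37.7220*9.4090) = 0.0003
R_3 = 0.0180/(13.9960*9.4090) = 0.0001
R_4 = 0.1100/(53.4300*9.4090) = 0.0002
R_conv_out = 1/(29.6510*9.4090) = 0.0036
R_total = 0.0126 K/W
Q = 119.9720 / 0.0126 = 9547.3426 W

R_total = 0.0126 K/W, Q = 9547.3426 W


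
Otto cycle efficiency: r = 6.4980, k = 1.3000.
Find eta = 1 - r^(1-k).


r^(k-1) = 1.7532
eta = 1 - 1/1.7532 = 0.4296 = 42.9618%

42.9618%


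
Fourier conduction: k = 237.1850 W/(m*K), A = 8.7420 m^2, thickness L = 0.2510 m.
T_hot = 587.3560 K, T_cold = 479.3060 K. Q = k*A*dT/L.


dT = 108.0500 K
Q = 237.1850 * 8.7420 * 108.0500 / 0.2510 = 892583.9471 W

892583.9471 W


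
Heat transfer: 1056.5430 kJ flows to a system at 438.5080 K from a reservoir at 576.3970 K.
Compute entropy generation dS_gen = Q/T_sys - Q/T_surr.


dS_sys = 1056.5430/438.5080 = 2.4094 kJ/K
dS_surr = -1056.5430/576.3970 = -1.8330 kJ/K
dS_gen = 2.4094 - 1.8330 = 0.5764 kJ/K (irreversible)

dS_gen = 0.5764 kJ/K, irreversible


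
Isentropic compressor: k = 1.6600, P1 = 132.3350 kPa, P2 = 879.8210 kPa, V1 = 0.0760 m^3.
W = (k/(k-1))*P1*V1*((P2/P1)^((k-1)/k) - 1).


(k-1)/k = 0.3976
(P2/P1)^exp = 2.1238
W = 2.5152 * 132.3350 * 0.0760 * (2.1238 - 1) = 28.4267 kJ

28.4267 kJ


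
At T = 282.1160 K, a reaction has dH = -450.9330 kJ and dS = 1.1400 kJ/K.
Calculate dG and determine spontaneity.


T*dS = 282.1160 * 1.1400 = 321.6122 kJ
dG = -450.9330 - 321.6122 = -772.5452 kJ (spontaneous)

dG = -772.5452 kJ, spontaneous


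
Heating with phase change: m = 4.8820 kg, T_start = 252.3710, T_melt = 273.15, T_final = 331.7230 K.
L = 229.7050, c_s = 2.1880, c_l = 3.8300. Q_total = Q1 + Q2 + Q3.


Q1 (sensible, solid) = 4.8820 * 2.1880 * 20.7790 = 221.9575 kJ
Q2 (latent) = 4.8820 * 229.7050 = 1121.4198 kJ
Q3 (sensible, liquid) = 4.8820 * 3.8300 * 58.5730 = 1095.2015 kJ
Q_total = 2438.5787 kJ

2438.5787 kJ


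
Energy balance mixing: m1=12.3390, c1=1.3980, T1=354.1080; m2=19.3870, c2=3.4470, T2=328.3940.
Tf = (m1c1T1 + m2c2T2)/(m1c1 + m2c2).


num = 28053.9176
den = 84.0769
Tf = 333.6697 K

333.6697 K


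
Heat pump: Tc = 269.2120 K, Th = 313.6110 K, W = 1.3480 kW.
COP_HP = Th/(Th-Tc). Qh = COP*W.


COP = 313.6110 / 44.3990 = 7.0635
Qh = 7.0635 * 1.3480 = 9.5216 kW

COP = 7.0635, Qh = 9.5216 kW


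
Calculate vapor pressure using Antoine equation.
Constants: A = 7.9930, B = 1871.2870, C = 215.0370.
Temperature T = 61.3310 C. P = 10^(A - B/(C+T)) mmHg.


C+T = 276.3680
B/(C+T) = 6.7710
log10(P) = 7.9930 - 6.7710 = 1.2220
P = 10^1.2220 = 16.6726 mmHg

16.6726 mmHg


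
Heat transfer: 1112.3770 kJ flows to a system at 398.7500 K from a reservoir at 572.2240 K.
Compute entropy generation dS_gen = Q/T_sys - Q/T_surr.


dS_sys = 1112.3770/398.7500 = 2.7897 kJ/K
dS_surr = -1112.3770/572.2240 = -1.9440 kJ/K
dS_gen = 2.7897 - 1.9440 = 0.8457 kJ/K (irreversible)

dS_gen = 0.8457 kJ/K, irreversible


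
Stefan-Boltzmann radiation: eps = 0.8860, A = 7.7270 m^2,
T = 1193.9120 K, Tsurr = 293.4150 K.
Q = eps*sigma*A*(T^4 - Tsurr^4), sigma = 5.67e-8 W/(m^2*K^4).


T^4 = 2.0318e+12
Tsurr^4 = 7.4119e+09
Q = 0.8860 * 5.67e-8 * 7.7270 * 2.0244e+12 = 785832.1877 W

785832.1877 W


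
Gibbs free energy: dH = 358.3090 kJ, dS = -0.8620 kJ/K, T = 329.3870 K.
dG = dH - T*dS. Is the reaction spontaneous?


T*dS = 329.3870 * -0.8620 = -283.9316 kJ
dG = 358.3090 + 283.9316 = 642.2406 kJ (non-spontaneous)

dG = 642.2406 kJ, non-spontaneous


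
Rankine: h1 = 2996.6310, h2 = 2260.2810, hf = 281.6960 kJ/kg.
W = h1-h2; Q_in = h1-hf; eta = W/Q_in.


W = 736.3500 kJ/kg
Q_in = 2714.9350 kJ/kg
eta = 0.2712 = 27.1222%

eta = 27.1222%


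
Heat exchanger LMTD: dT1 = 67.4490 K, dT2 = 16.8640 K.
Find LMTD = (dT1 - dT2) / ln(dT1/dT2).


dT1/dT2 = 3.9996
ln(dT1/dT2) = 1.3862
LMTD = 50.5850 / 1.3862 = 36.4921 K

36.4921 K


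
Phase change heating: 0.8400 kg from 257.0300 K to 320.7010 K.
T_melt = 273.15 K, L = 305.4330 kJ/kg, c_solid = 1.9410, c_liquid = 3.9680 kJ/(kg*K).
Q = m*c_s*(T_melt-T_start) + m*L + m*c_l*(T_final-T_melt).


Q1 (sensible, solid) = 0.8400 * 1.9410 * 16.1200 = 26.2827 kJ
Q2 (latent) = 0.8400 * 305.4330 = 256.5637 kJ
Q3 (sensible, liquid) = 0.8400 * 3.9680 * 47.5510 = 158.4932 kJ
Q_total = 441.3396 kJ

441.3396 kJ


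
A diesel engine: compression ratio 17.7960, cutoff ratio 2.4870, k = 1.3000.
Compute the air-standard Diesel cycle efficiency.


r^(k-1) = 2.3719
rc^k = 3.2687
eta = 0.5052 = 50.5198%

50.5198%


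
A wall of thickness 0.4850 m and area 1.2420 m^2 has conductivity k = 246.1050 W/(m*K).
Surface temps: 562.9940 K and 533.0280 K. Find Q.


dT = 29.9660 K
Q = 246.1050 * 1.2420 * 29.9660 / 0.4850 = 18885.5253 W

18885.5253 W


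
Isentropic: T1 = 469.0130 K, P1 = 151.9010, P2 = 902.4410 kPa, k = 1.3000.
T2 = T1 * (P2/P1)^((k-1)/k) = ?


(k-1)/k = 0.2308
(P2/P1)^exp = 1.5086
T2 = 469.0130 * 1.5086 = 707.5669 K

707.5669 K


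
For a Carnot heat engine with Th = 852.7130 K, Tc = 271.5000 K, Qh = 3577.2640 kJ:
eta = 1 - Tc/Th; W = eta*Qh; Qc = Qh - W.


eta = 1 - 271.5000/852.7130 = 0.6816
W = 0.6816 * 3577.2640 = 2438.2792 kJ
Qc = 3577.2640 - 2438.2792 = 1138.9848 kJ

eta = 68.1604%, W = 2438.2792 kJ, Qc = 1138.9848 kJ


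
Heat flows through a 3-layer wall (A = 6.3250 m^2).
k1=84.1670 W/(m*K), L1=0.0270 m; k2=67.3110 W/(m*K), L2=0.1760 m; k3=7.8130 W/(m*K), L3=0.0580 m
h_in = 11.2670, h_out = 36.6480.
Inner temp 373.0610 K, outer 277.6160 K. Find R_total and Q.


R_conv_in = 1/(11.2670*6.3250) = 0.0140
R_1 = 0.0270/(84.1670*6.3250) = 5.0718e-05
R_2 = 0.1760/(67.3110*6.3250) = 0.0004
R_3 = 0.0580/(7.8130*6.3250) = 0.0012
R_conv_out = 1/(36.6480*6.3250) = 0.0043
R_total = 0.0200 K/W
Q = 95.4450 / 0.0200 = 4776.0091 W

R_total = 0.0200 K/W, Q = 4776.0091 W


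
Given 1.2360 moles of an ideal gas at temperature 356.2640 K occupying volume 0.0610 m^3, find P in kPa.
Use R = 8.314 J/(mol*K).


P = nRT/V = 1.2360 * 8.314 * 356.2640 / 0.0610
= 3661.0059 / 0.0610 = 60016.4904 Pa = 60.0165 kPa

60.0165 kPa


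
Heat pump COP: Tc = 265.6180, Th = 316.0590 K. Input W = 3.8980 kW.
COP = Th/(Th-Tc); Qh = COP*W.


COP = 316.0590 / 50.4410 = 6.2659
Qh = 6.2659 * 3.8980 = 24.4245 kW

COP = 6.2659, Qh = 24.4245 kW


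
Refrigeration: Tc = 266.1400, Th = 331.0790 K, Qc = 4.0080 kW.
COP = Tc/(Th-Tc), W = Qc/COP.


COP = 266.1400 / 64.9390 = 4.0983
W = 4.0080 / 4.0983 = 0.9780 kW

COP = 4.0983, W = 0.9780 kW


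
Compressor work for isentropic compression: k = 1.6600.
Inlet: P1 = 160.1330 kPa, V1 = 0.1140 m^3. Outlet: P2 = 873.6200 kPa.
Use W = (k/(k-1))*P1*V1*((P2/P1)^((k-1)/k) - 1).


(k-1)/k = 0.3976
(P2/P1)^exp = 1.9632
W = 2.5152 * 160.1330 * 0.1140 * (1.9632 - 1) = 44.2241 kJ

44.2241 kJ


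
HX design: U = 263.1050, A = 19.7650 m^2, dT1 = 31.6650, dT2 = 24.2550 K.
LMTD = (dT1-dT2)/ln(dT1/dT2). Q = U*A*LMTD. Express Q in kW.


LMTD = 27.7956 K
Q = 263.1050 * 19.7650 * 27.7956 = 144544.5082 W = 144.5445 kW

144.5445 kW


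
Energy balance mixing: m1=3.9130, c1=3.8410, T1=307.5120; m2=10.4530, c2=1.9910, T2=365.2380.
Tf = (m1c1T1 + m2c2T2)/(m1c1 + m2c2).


num = 12223.1591
den = 35.8418
Tf = 341.0313 K

341.0313 K


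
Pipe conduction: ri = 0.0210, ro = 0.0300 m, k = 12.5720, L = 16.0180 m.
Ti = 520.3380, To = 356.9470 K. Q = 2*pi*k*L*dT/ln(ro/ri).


dT = 163.3910 K
ln(ro/ri) = 0.3567
Q = 2*pi*12.5720*16.0180*163.3910 / 0.3567 = 579626.2683 W

579626.2683 W


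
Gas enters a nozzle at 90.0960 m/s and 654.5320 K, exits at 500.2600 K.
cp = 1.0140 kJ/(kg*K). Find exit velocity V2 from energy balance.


dT = 154.2720 K
2*cp*1000*dT = 312863.6160
V1^2 = 8117.2892
V2 = sqrt(320980.9052) = 566.5518 m/s

566.5518 m/s


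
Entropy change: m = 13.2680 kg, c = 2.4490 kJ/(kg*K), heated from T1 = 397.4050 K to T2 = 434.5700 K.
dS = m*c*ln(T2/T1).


T2/T1 = 1.0935
ln(T2/T1) = 0.0894
dS = 13.2680 * 2.4490 * 0.0894 = 2.9049 kJ/K

2.9049 kJ/K


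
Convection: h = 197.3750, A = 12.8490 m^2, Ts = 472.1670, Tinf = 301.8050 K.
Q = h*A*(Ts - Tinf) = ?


dT = 170.3620 K
Q = 197.3750 * 12.8490 * 170.3620 = 432050.1916 W

432050.1916 W


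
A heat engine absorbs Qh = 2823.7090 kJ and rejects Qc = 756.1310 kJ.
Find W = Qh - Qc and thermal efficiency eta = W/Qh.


W = 2823.7090 - 756.1310 = 2067.5780 kJ
eta = 2067.5780 / 2823.7090 = 0.7322 = 73.2221%

W = 2067.5780 kJ, eta = 73.2221%


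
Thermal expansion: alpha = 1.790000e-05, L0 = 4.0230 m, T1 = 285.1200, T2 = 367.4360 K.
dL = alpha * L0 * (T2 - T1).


dT = 82.3160 K
dL = 1.790000e-05 * 4.0230 * 82.3160 = 0.005928 m
L_final = 4.028928 m

dL = 0.005928 m


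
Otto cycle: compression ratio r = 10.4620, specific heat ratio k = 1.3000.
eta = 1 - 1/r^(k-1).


r^(k-1) = 2.0225
eta = 1 - 1/2.0225 = 0.5056 = 50.5558%

50.5558%


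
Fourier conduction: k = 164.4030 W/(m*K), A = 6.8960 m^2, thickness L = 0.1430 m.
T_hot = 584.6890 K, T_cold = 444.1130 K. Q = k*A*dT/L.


dT = 140.5760 K
Q = 164.4030 * 6.8960 * 140.5760 / 0.1430 = 1114505.2924 W

1114505.2924 W


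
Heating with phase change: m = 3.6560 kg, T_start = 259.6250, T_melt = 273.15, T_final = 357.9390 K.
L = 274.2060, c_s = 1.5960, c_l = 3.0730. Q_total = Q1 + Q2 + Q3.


Q1 (sensible, solid) = 3.6560 * 1.5960 * 13.5250 = 78.9181 kJ
Q2 (latent) = 3.6560 * 274.2060 = 1002.4971 kJ
Q3 (sensible, liquid) = 3.6560 * 3.0730 * 84.7890 = 952.5949 kJ
Q_total = 2034.0101 kJ

2034.0101 kJ


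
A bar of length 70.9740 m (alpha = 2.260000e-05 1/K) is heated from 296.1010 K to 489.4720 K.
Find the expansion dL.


dT = 193.3710 K
dL = 2.260000e-05 * 70.9740 * 193.3710 = 0.310169 m
L_final = 71.284169 m

dL = 0.310169 m


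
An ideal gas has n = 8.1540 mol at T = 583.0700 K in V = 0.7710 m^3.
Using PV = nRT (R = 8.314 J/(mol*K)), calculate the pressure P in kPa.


P = nRT/V = 8.1540 * 8.314 * 583.0700 / 0.7710
= 39527.6890 / 0.7710 = 51268.0791 Pa = 51.2681 kPa

51.2681 kPa


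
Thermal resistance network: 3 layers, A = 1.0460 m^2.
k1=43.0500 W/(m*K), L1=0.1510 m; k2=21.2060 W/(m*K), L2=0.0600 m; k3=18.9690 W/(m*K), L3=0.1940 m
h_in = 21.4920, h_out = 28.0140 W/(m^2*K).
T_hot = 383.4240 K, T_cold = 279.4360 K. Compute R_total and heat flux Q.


R_conv_in = 1/(21.4920*1.0460) = 0.0445
R_1 = 0.1510/(43.0500*1.0460) = 0.0034
R_2 = 0.0600/(21.2060*1.0460) = 0.0027
R_3 = 0.1940/(18.9690*1.0460) = 0.0098
R_conv_out = 1/(28.0140*1.0460) = 0.0341
R_total = 0.0944 K/W
Q = 103.9880 / 0.0944 = 1101.0423 W

R_total = 0.0944 K/W, Q = 1101.0423 W


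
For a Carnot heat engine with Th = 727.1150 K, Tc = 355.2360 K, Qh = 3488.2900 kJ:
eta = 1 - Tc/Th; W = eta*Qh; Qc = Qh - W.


eta = 1 - 355.2360/727.1150 = 0.5114
W = 0.5114 * 3488.2900 = 1784.0669 kJ
Qc = 3488.2900 - 1784.0669 = 1704.2231 kJ

eta = 51.1445%, W = 1784.0669 kJ, Qc = 1704.2231 kJ


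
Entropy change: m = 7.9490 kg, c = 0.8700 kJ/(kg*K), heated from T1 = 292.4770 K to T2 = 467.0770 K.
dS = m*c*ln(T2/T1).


T2/T1 = 1.5970
ln(T2/T1) = 0.4681
dS = 7.9490 * 0.8700 * 0.4681 = 3.2373 kJ/K

3.2373 kJ/K


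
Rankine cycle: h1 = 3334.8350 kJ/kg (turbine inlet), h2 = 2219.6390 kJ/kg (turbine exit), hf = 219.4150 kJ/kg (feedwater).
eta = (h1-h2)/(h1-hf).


W = 1115.1960 kJ/kg
Q_in = 3115.4200 kJ/kg
eta = 0.3580 = 35.7960%

eta = 35.7960%


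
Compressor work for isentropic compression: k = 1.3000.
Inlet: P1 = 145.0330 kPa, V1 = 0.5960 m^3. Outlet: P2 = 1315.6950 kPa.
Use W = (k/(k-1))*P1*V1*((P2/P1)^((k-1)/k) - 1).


(k-1)/k = 0.2308
(P2/P1)^exp = 1.6634
W = 4.3333 * 145.0330 * 0.5960 * (1.6634 - 1) = 248.5029 kJ

248.5029 kJ


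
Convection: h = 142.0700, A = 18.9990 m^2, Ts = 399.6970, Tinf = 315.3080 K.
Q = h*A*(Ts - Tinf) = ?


dT = 84.3890 K
Q = 142.0700 * 18.9990 * 84.3890 = 227781.7702 W

227781.7702 W


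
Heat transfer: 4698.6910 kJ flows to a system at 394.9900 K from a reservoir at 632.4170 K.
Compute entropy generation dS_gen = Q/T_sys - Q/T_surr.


dS_sys = 4698.6910/394.9900 = 11.8957 kJ/K
dS_surr = -4698.6910/632.4170 = -7.4297 kJ/K
dS_gen = 11.8957 - 7.4297 = 4.4660 kJ/K (irreversible)

dS_gen = 4.4660 kJ/K, irreversible


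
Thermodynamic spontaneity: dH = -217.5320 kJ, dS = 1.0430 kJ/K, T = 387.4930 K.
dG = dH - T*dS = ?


T*dS = 387.4930 * 1.0430 = 404.1552 kJ
dG = -217.5320 - 404.1552 = -621.6872 kJ (spontaneous)

dG = -621.6872 kJ, spontaneous


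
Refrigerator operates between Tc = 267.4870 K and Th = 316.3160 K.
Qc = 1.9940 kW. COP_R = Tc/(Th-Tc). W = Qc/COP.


COP = 267.4870 / 48.8290 = 5.4780
W = 1.9940 / 5.4780 = 0.3640 kW

COP = 5.4780, W = 0.3640 kW


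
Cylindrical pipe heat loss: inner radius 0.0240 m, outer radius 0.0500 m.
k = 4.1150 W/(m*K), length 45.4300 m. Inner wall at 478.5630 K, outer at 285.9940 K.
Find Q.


dT = 192.5690 K
ln(ro/ri) = 0.7340
Q = 2*pi*4.1150*45.4300*192.5690 / 0.7340 = 308177.5505 W

308177.5505 W


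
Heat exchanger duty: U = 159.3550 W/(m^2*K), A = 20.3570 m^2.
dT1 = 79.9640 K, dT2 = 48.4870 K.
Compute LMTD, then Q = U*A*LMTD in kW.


LMTD = 62.9187 K
Q = 159.3550 * 20.3570 * 62.9187 = 204107.4979 W = 204.1075 kW

204.1075 kW


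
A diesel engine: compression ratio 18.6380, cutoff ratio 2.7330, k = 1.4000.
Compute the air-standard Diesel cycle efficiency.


r^(k-1) = 3.2223
rc^k = 4.0860
eta = 0.6053 = 60.5265%

60.5265%


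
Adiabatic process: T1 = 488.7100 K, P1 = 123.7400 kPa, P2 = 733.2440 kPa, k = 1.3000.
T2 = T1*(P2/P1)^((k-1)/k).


(k-1)/k = 0.2308
(P2/P1)^exp = 1.5077
T2 = 488.7100 * 1.5077 = 736.8439 K

736.8439 K


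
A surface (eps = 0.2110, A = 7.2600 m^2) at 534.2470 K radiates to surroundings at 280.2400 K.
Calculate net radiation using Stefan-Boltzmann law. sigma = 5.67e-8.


T^4 = 8.1464e+10
Tsurr^4 = 6.1677e+09
Q = 0.2110 * 5.67e-8 * 7.2600 * 7.5297e+10 = 6540.0166 W

6540.0166 W


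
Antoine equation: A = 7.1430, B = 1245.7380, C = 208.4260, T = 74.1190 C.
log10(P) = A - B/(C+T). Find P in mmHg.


C+T = 282.5450
B/(C+T) = 4.4090
log10(P) = 7.1430 - 4.4090 = 2.7340
P = 10^2.7340 = 542.0137 mmHg

542.0137 mmHg


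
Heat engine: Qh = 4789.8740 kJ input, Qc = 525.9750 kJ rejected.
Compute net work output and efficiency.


W = 4789.8740 - 525.9750 = 4263.8990 kJ
eta = 4263.8990 / 4789.8740 = 0.8902 = 89.0190%

W = 4263.8990 kJ, eta = 89.0190%


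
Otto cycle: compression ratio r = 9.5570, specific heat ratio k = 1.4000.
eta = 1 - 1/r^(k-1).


r^(k-1) = 2.4668
eta = 1 - 1/2.4668 = 0.5946 = 59.4612%

59.4612%


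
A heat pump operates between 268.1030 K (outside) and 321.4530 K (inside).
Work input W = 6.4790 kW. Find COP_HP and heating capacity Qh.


COP = 321.4530 / 53.3500 = 6.0254
Qh = 6.0254 * 6.4790 = 39.0383 kW

COP = 6.0254, Qh = 39.0383 kW


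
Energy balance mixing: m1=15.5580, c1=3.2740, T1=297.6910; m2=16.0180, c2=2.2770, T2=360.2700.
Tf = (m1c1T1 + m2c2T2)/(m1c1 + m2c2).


num = 28303.5770
den = 87.4099
Tf = 323.8030 K

323.8030 K


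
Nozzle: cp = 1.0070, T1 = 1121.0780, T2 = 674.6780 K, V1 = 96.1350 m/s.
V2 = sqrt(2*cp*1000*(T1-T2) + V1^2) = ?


dT = 446.4000 K
2*cp*1000*dT = 899049.6000
V1^2 = 9241.9382
V2 = sqrt(908291.5382) = 953.0433 m/s

953.0433 m/s


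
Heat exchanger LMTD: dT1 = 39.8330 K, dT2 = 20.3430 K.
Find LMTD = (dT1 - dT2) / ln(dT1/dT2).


dT1/dT2 = 1.9581
ln(dT1/dT2) = 0.6720
LMTD = 19.4900 / 0.6720 = 29.0048 K

29.0048 K


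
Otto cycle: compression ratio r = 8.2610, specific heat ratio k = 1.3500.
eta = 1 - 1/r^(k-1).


r^(k-1) = 2.0939
eta = 1 - 1/2.0939 = 0.5224 = 52.2428%

52.2428%


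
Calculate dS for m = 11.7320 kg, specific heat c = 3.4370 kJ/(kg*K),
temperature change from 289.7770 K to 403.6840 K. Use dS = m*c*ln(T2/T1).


T2/T1 = 1.3931
ln(T2/T1) = 0.3315
dS = 11.7320 * 3.4370 * 0.3315 = 13.3679 kJ/K

13.3679 kJ/K


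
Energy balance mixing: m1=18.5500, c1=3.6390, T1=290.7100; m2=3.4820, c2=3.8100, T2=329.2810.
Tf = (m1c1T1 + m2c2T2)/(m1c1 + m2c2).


num = 23992.3080
den = 80.7699
Tf = 297.0453 K

297.0453 K


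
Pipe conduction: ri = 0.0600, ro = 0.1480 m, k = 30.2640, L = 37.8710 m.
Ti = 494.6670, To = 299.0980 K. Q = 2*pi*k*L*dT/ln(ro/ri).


dT = 195.5690 K
ln(ro/ri) = 0.9029
Q = 2*pi*30.2640*37.8710*195.5690 / 0.9029 = 1559871.6417 W

1559871.6417 W


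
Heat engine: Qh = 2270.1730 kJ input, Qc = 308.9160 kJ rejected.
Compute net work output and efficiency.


W = 2270.1730 - 308.9160 = 1961.2570 kJ
eta = 1961.2570 / 2270.1730 = 0.8639 = 86.3924%

W = 1961.2570 kJ, eta = 86.3924%
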